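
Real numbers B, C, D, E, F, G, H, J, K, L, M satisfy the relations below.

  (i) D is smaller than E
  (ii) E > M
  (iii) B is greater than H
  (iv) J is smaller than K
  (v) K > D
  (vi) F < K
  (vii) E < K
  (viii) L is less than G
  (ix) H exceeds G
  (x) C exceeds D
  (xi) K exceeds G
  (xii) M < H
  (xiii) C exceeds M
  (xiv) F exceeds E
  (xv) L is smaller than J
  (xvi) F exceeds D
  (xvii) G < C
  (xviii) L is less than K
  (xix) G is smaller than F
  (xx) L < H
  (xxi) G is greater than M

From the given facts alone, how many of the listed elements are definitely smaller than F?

The elements the relations force below F are D, M, L, E, G — no chain reaches any other.
That is 5.

5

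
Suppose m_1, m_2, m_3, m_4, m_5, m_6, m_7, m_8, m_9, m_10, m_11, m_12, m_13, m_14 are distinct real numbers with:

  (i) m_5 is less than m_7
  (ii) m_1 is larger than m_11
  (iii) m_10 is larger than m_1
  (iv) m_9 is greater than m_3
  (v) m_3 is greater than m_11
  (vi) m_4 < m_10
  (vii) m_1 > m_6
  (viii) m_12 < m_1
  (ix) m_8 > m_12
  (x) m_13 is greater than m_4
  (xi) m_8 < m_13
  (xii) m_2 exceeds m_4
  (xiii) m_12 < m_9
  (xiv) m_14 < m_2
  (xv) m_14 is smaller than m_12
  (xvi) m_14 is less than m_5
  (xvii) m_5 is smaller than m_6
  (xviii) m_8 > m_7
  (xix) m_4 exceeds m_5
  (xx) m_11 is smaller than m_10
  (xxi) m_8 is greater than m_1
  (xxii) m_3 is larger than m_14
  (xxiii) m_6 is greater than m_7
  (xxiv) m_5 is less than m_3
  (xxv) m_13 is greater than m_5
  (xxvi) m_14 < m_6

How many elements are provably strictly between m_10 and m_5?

4

Chaining upward from m_5 reaches: m_7, m_3, m_6, m_1, m_8, m_4, m_13, m_9, m_2.
Chaining downward from m_10 reaches: m_14, m_7, m_11, m_12, m_6, m_1, m_4.
Strictly between m_5 and m_10 are those in both lists: m_7, m_6, m_1, m_4 — 4 elements.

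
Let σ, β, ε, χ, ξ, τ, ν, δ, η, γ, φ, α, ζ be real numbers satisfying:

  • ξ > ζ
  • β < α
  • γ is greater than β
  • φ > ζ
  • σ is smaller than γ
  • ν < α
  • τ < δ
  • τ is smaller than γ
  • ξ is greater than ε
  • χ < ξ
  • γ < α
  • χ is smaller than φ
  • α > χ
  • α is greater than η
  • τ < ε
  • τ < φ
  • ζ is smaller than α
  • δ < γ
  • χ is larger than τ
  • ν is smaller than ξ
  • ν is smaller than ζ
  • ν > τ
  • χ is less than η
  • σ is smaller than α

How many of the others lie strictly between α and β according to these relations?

1

Chaining upward from β reaches: γ.
Chaining downward from α reaches: τ, σ, χ, δ, ν, γ, η, ζ.
Strictly between β and α are those in both lists: γ — 1 element.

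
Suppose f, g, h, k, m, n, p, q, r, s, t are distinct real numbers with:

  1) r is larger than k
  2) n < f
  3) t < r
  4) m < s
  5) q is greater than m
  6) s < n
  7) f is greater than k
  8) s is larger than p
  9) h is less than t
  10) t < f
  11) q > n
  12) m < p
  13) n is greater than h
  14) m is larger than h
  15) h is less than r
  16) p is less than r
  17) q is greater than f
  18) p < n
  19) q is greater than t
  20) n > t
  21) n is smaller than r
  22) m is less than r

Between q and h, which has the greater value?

h < m and m < p give h < p.
Then p < s extends the chain to s.
With s < n: h < m < p < s < n.
Then n < f extends the chain to f.
With f < q: h < m < p < s < n < f < q.
So h < q; q is the larger of the two.

q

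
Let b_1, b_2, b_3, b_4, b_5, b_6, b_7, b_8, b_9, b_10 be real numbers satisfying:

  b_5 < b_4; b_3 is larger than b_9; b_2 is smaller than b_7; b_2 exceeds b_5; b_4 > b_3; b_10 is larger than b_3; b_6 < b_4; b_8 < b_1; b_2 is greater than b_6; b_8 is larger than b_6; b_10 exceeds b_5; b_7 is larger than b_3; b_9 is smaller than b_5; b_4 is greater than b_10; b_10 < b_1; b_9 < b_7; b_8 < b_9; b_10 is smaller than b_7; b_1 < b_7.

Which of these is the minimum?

Chaining upward from b_6: directly above it, b_8, b_4, b_2; then b_9, b_1, b_7; then b_5, b_3; then b_10.
That covers every other element, and nothing is given below b_6, so b_6 is the minimum.

b_6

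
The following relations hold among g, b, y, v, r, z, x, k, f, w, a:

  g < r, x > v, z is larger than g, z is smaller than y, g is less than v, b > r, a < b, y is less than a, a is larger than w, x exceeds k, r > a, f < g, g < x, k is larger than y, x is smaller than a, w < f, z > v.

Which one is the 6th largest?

Chaining the given pairs: w < f < g < v < z < y < k < x < a < r < b.
Counting 6 from the largest end gives y.

y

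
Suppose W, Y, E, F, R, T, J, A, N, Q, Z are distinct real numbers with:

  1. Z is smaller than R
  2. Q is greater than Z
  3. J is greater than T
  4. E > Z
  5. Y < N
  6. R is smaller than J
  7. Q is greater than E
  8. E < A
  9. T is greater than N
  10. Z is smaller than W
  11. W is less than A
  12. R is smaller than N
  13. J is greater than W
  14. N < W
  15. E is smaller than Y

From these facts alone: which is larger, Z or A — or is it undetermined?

The relevant relations are Z < R; R < N; N < W; W < A.
Together: Z < R < N < W < A.
So A is larger.

A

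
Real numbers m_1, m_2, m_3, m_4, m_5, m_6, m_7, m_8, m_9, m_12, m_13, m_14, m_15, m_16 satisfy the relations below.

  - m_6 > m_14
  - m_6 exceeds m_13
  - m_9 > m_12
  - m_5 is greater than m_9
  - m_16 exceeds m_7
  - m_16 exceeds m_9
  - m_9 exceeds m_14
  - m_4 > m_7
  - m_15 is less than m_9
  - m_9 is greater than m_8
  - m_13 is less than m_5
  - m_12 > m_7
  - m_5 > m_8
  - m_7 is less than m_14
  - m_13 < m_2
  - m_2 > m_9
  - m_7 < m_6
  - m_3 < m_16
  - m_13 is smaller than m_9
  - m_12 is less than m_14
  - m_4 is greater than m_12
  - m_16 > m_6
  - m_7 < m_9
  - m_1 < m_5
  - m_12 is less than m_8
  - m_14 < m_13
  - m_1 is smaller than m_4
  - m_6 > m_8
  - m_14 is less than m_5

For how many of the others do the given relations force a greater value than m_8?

Directly above m_8: m_9, m_6, m_5.
One step further: m_2, m_16 (5 so far).
Nothing else is reachable above m_8; 5 in all.

5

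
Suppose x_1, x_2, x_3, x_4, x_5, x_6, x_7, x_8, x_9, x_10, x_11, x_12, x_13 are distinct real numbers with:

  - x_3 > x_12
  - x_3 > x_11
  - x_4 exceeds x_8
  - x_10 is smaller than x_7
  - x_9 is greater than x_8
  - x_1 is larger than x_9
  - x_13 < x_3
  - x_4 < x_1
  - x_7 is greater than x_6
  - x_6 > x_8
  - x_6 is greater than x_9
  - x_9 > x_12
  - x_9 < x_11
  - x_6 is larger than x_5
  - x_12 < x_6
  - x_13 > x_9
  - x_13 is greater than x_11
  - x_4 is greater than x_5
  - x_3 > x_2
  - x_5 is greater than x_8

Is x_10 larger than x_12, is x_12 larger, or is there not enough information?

Following every chain through x_12: above x_12 we get x_9, x_11, x_6, x_13, x_3, x_7, x_1.
x_10 is not reached, and no chain runs the other way from x_10 to x_12.
So the given relations leave the order of x_12 and x_10 undetermined.

undetermined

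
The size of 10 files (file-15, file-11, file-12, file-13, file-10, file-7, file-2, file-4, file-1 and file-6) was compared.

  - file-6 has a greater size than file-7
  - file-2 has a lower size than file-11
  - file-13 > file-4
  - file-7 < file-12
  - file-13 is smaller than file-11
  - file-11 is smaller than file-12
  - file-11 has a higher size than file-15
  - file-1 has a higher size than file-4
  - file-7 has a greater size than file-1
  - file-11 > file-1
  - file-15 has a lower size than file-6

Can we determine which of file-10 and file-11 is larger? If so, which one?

undetermined

Following every chain through file-10: nothing is chained to file-10.
file-11 is not reached, and no chain runs the other way from file-11 to file-10.
So the given relations leave the order of file-10 and file-11 undetermined.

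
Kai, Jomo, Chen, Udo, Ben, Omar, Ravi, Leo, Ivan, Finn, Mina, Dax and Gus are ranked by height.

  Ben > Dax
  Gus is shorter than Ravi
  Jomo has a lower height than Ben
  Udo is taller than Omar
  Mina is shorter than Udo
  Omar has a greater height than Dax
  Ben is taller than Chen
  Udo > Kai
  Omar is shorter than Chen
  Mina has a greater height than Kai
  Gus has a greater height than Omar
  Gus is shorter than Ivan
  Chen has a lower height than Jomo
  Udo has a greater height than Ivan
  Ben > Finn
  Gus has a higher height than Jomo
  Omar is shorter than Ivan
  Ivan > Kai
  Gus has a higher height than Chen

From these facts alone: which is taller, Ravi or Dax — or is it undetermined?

Dax < Omar and Omar < Chen give Dax < Chen.
With Chen < Gus: Dax < Omar < Chen < Gus.
Then Gus < Ravi extends the chain to Ravi.
So Ravi is taller.

Ravi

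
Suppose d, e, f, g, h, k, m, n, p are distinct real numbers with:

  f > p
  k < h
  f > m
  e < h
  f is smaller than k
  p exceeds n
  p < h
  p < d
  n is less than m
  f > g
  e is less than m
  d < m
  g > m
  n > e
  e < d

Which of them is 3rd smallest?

The consecutive relations fix a unique order: e < n < p < d < m < g < f < k < h.
The 3rd smallest is p.

p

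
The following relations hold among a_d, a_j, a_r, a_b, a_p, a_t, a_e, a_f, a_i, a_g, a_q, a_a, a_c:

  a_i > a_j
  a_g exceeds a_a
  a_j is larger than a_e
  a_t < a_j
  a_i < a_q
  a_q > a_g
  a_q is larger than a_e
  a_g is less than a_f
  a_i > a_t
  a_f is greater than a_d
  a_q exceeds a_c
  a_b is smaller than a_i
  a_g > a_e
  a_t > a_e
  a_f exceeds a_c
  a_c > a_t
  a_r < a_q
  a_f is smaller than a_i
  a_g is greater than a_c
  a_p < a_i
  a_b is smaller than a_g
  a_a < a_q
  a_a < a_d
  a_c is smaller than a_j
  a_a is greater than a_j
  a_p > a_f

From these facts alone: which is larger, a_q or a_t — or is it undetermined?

Chaining the given relations: a_t < a_c < a_j < a_a < a_d < a_f < a_p < a_i < a_q.
So a_q is larger.

a_q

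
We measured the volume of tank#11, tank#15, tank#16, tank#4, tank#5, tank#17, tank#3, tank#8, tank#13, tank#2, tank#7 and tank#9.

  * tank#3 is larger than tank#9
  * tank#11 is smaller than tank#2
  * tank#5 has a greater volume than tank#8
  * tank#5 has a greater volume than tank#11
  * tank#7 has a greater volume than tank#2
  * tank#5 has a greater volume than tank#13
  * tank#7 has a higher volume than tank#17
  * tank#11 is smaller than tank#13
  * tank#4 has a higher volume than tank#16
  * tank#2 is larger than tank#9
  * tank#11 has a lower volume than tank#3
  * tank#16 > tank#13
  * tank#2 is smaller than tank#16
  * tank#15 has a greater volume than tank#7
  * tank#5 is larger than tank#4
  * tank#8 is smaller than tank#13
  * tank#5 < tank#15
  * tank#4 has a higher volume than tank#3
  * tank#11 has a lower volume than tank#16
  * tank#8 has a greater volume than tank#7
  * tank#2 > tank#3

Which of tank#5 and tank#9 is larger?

The relevant relations are tank#9 < tank#3; tank#3 < tank#2; tank#2 < tank#7; tank#7 < tank#8; tank#8 < tank#13; tank#13 < tank#16; tank#16 < tank#4; tank#4 < tank#5.
Together: tank#9 < tank#3 < tank#2 < tank#7 < tank#8 < tank#13 < tank#16 < tank#4 < tank#5.
So tank#9 < tank#5; tank#5 is the larger of the two.

tank#5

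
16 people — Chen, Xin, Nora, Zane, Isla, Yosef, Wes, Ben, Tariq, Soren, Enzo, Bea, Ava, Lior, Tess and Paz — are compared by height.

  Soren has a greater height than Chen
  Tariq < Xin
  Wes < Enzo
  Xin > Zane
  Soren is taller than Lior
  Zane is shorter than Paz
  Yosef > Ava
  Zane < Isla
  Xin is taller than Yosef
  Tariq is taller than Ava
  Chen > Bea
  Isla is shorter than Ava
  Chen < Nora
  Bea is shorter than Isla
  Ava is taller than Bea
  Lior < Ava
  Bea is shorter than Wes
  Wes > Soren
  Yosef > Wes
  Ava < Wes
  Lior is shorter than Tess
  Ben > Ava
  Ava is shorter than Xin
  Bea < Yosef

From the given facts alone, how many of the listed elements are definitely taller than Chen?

The elements the relations force above Chen are Soren, Wes, Nora, Enzo, Yosef, Xin — no chain reaches any other.
That is 6.

6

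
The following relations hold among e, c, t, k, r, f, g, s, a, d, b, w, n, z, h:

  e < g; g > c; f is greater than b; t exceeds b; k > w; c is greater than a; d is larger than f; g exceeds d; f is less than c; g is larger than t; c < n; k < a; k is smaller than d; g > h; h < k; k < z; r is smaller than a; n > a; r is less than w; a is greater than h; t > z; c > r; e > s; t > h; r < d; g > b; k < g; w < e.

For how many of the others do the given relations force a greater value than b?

6

From b the given relations immediately reach f, t, g.
From those, d, c — 5 in total.
From those, n — 6 in total.
No other element is forced above b by the given relations, so the count is 6.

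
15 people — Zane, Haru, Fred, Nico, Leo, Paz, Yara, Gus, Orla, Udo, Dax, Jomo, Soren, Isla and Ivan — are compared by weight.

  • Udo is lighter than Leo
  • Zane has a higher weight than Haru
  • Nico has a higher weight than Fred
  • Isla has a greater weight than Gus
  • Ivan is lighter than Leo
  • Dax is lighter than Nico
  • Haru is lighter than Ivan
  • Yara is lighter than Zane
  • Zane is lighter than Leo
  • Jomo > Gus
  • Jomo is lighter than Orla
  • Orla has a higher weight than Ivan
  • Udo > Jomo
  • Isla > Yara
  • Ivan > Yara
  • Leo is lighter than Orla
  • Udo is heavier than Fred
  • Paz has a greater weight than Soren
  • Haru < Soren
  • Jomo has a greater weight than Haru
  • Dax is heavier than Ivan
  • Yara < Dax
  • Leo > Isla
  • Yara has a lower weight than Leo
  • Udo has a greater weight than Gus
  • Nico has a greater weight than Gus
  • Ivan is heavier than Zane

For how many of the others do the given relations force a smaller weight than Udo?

4

The elements the relations force below Udo are Haru, Gus, Jomo, Fred — no chain reaches any other.
That is 4.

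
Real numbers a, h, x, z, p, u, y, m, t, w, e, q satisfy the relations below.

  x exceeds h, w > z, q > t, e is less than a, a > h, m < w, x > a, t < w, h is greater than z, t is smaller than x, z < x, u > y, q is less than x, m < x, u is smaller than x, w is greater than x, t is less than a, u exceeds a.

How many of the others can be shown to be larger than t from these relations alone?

5

The elements the relations force above t are q, a, u, x, w — no chain reaches any other.
That is 5.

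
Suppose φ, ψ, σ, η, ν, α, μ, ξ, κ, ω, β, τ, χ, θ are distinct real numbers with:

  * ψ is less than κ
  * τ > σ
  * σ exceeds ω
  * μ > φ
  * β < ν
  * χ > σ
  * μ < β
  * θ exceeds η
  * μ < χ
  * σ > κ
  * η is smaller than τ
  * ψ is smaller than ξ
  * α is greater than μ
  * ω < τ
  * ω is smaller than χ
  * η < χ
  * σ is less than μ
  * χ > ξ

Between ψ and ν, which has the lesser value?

ψ < κ and κ < σ give ψ < σ.
With σ < μ: ψ < κ < σ < μ.
With μ < β: ψ < κ < σ < μ < β.
Then β < ν extends the chain to ν.
So ψ < ν; ψ is the smaller of the two.

ψ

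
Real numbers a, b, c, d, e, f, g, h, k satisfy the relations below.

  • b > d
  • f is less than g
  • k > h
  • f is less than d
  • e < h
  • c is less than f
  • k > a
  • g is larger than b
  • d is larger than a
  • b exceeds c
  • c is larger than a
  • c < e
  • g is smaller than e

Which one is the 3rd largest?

e

Chaining the given pairs: a < c < f < d < b < g < e < h < k.
The 3rd largest is e.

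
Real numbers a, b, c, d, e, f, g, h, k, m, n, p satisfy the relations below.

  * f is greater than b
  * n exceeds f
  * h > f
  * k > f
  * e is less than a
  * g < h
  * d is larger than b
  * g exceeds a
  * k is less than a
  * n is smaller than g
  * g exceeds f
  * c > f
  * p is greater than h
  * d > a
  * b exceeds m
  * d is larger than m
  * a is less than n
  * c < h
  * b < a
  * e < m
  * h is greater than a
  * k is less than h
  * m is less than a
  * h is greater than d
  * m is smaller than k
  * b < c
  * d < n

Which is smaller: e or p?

e < m and m < b give e < b.
With b < f: e < m < b < f.
With f < k: e < m < b < f < k.
With k < a: e < m < b < f < k < a.
Then a < d extends the chain to d.
Then d < n extends the chain to n.
With n < g: e < m < b < f < k < a < d < n < g.
Then g < h extends the chain to h.
With h < p: e < m < b < f < k < a < d < n < g < h < p.
So e < p; e is the smaller of the two.

e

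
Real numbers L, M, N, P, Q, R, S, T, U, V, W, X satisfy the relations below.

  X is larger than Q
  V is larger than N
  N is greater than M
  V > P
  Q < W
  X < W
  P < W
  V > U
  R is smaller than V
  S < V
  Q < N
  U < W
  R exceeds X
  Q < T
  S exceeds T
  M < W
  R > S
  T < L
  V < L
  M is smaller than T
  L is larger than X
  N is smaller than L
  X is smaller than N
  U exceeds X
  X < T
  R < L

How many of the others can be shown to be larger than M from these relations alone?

Directly above M: T, N, W.
One step further: S, V, L (6 so far).
One step further: R (7 so far).
Nothing else is reachable above M; 7 in all.

7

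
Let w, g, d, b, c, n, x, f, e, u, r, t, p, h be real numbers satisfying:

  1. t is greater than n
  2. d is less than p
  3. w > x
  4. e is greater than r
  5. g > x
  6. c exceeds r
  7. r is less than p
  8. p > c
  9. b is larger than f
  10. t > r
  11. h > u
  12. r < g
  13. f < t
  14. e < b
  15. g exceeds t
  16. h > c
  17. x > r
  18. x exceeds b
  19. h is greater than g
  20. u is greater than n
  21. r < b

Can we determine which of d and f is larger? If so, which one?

undetermined

Following every chain through f: above f we get t, b, x, g, w, h.
d is not reached, and no chain runs the other way from d to f.
So the given relations leave the order of f and d undetermined.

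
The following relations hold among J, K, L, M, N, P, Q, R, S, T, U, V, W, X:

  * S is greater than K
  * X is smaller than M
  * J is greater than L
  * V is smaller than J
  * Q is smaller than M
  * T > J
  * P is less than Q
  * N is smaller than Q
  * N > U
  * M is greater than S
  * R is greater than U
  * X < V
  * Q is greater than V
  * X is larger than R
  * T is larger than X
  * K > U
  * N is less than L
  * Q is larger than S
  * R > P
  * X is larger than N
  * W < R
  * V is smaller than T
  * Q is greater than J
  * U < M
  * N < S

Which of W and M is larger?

The relevant relations are W < R; R < X; X < V; V < J; J < Q; Q < M.
Chaining these gives W < R < X < V < J < Q < M.
So W < M; M is the larger of the two.

M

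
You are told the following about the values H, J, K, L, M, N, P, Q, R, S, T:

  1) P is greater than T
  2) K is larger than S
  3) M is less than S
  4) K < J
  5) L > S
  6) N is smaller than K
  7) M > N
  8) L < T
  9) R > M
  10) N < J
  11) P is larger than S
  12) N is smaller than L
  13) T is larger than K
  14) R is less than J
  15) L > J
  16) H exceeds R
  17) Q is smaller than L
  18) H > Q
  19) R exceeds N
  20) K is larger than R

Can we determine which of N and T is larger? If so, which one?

Chaining the given relations: N < M < R < K < J < L < T.
So T is larger.

T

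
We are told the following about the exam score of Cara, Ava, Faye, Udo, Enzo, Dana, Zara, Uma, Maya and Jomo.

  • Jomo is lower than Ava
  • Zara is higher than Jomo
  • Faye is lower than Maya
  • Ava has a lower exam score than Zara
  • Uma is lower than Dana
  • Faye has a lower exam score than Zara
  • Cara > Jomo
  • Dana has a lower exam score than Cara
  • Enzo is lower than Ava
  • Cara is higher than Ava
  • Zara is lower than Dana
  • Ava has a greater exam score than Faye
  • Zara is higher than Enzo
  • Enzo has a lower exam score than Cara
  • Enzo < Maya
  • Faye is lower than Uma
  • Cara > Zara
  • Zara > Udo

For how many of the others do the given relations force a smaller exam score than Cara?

Directly below Cara: Enzo, Jomo, Ava, Zara, Dana.
One step further: Udo, Faye, Uma (8 so far).
No other element is forced below Cara by the given relations, so the count is 8.

8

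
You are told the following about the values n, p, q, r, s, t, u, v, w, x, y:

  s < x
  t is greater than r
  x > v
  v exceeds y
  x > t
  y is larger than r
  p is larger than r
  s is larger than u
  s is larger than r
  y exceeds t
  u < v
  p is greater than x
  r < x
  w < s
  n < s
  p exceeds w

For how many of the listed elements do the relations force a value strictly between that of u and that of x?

The relations place u below x. An element lies strictly between them when it is forced above u and also forced below x.
Above u: {s, v, p}. Below x: {w, n, r, t, s, y, v}.
Intersection: {s, v} — 2.

2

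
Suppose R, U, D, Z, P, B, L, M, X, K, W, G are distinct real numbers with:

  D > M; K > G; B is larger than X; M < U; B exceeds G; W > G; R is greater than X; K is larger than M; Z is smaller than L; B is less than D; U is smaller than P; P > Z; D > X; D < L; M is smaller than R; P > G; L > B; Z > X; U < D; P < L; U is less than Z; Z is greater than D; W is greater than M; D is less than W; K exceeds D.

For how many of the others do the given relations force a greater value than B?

6

Directly above B: D, L.
One step further: Z, W, K (5 so far).
One step further: P (6 so far).
No other element is forced above B by the given relations, so the count is 6.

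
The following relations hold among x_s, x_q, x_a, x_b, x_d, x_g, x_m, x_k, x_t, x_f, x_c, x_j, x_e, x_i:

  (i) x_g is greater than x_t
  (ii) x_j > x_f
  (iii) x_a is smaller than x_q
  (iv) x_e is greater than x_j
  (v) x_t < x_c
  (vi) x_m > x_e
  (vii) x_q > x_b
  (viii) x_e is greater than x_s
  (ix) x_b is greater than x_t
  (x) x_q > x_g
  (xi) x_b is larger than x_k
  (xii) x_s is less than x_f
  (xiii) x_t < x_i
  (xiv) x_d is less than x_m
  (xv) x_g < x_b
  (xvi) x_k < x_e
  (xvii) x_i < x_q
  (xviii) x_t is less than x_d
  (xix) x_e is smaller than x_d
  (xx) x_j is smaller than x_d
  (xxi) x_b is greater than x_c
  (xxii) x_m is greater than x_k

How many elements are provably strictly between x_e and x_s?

The relations place x_s below x_e. An element lies strictly between them when it is forced above x_s and also forced below x_e.
Above x_s: {x_f, x_j, x_d, x_m}. Below x_e: {x_f, x_j, x_k}.
Intersection: {x_f, x_j} — 2.

2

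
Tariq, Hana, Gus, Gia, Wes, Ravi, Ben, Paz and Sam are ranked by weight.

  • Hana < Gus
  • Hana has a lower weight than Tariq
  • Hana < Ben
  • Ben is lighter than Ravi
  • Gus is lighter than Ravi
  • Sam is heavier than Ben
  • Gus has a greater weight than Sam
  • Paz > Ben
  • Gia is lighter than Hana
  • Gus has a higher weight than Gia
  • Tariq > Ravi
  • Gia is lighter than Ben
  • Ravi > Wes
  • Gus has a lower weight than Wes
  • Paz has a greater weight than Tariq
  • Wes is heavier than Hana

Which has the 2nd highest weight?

Tariq

Chaining the given pairs: Gia < Hana < Ben < Sam < Gus < Wes < Ravi < Tariq < Paz.
The 2nd largest is Tariq.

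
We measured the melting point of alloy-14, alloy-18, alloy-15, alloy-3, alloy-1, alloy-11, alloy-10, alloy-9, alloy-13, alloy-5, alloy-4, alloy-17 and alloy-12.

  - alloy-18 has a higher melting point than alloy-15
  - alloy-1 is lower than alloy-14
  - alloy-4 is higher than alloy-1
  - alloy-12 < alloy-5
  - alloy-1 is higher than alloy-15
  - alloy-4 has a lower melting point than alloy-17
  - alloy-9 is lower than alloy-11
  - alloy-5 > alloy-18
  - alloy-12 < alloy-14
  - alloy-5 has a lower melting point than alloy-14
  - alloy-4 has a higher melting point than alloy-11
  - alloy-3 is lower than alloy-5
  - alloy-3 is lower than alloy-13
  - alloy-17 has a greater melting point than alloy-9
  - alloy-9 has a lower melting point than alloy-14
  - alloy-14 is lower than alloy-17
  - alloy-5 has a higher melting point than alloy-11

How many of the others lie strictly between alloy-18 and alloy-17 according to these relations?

2

Chaining upward from alloy-18 reaches: alloy-5, alloy-14.
Chaining downward from alloy-17 reaches: alloy-9, alloy-12, alloy-15, alloy-3, alloy-1, alloy-11, alloy-4, alloy-5, alloy-14.
Strictly between alloy-18 and alloy-17 are those in both lists: alloy-5, alloy-14 — 2 elements.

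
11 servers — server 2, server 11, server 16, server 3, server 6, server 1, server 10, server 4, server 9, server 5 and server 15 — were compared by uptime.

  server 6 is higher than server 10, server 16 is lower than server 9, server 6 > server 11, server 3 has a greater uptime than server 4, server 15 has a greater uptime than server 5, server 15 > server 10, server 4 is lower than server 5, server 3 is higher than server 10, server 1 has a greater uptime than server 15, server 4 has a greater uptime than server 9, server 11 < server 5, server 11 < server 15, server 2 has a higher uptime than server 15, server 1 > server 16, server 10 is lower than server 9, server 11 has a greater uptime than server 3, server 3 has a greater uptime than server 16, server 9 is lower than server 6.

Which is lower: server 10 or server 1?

server 10

Link the given pairs in sequence: server 10 < server 9; server 9 < server 4; server 4 < server 3; server 3 < server 11; server 11 < server 5; server 5 < server 15; server 15 < server 1.
Together: server 10 < server 9 < server 4 < server 3 < server 11 < server 5 < server 15 < server 1.
So server 10 < server 1; server 10 is the lower of the two.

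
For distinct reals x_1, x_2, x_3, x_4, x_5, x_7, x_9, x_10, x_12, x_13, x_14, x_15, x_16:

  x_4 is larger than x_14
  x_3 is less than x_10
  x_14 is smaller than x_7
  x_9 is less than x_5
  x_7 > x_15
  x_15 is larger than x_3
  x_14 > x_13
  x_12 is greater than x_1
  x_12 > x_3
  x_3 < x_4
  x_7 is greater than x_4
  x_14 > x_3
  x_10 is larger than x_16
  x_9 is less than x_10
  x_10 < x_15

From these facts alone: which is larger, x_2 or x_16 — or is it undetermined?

undetermined

Following every chain through x_16: above x_16 we get x_10, x_15, x_7.
x_2 is not reached, and no chain runs the other way from x_2 to x_16.
So the given relations leave the order of x_16 and x_2 undetermined.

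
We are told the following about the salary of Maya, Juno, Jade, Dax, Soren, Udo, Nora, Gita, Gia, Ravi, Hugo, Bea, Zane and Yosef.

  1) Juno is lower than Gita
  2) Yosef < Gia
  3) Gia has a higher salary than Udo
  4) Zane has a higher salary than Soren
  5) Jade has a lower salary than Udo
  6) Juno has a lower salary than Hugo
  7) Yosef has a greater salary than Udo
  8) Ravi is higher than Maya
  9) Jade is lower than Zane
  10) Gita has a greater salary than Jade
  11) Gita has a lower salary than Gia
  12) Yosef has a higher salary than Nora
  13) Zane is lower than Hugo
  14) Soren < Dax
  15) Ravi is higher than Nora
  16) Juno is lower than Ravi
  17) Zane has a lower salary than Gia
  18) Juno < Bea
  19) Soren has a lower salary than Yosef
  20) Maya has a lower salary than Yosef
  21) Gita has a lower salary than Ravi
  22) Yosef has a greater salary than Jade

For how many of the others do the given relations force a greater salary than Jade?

The elements the relations force above Jade are Udo, Zane, Gita, Yosef, Gia, Hugo, Ravi — no chain reaches any other.
That is 7.

7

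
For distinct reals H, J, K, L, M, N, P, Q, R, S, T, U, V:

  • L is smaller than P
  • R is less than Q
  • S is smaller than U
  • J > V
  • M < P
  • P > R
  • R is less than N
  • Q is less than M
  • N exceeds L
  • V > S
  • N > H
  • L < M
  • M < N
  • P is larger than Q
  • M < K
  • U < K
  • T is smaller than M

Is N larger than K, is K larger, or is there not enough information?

undetermined

Following every chain through N: below N we get R, L, H, T, Q, M.
K is not reached, and no chain runs the other way from K to N.
So the given relations leave the order of N and K undetermined.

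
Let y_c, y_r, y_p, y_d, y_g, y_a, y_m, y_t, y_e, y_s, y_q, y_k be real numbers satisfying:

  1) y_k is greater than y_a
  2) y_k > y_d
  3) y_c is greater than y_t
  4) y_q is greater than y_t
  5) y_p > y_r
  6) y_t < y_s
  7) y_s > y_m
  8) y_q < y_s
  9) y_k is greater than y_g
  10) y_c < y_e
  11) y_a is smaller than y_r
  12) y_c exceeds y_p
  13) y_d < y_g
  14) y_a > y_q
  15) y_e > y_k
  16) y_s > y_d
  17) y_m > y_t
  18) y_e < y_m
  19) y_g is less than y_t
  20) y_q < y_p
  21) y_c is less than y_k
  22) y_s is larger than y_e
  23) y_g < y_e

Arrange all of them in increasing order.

y_d < y_g < y_t < y_q < y_a < y_r < y_p < y_c < y_k < y_e < y_m < y_s

The consecutive links are each given: y_d < y_g; y_g < y_t; y_t < y_q; y_q < y_a; y_a < y_r; y_r < y_p; y_p < y_c; y_c < y_k; y_k < y_e; y_e < y_m; y_m < y_s.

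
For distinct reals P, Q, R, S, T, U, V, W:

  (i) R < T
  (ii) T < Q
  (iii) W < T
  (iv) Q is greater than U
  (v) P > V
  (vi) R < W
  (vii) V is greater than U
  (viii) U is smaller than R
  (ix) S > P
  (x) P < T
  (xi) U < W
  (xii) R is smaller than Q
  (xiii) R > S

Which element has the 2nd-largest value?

The consecutive relations fix a unique order: U < V < P < S < R < W < T < Q.
The 2nd largest is T.

T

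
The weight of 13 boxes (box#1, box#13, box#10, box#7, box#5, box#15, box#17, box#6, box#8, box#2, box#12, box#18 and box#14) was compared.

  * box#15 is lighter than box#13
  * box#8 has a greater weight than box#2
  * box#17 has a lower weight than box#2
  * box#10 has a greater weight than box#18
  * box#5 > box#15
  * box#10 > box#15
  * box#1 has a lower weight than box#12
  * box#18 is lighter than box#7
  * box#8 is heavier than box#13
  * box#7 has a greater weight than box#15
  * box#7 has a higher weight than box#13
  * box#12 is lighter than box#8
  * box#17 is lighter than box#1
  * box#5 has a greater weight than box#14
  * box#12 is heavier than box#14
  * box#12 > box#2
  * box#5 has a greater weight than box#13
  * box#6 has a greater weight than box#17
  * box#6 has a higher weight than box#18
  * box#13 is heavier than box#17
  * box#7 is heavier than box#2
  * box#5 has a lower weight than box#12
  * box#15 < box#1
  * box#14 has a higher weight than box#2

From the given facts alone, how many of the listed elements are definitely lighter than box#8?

Directly below box#8: box#2, box#13, box#12.
One step further: box#15, box#17, box#1, box#14, box#5 (8 so far).
Nothing else is reachable below box#8; 8 in all.

8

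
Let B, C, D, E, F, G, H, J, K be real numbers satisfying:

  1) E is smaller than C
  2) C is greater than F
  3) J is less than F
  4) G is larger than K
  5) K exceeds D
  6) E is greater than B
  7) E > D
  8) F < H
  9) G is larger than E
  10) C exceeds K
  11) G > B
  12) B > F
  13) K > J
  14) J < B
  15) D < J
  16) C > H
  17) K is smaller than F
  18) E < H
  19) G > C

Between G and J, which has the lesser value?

The relevant relations are J < K; K < F; F < B; B < E; E < H; H < C; C < G.
Together: J < K < F < B < E < H < C < G.
So J < G; J is the smaller of the two.

J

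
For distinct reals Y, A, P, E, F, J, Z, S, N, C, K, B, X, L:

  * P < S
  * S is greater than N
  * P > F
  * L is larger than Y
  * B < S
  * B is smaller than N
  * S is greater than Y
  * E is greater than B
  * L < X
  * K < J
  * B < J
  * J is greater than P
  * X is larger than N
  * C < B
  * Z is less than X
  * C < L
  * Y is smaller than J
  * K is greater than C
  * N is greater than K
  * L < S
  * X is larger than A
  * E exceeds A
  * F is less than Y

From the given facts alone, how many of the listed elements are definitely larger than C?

Directly above C: B, K, L.
One step further: N, E, J, X, S (8 so far).
No other element is forced above C by the given relations, so the count is 8.

8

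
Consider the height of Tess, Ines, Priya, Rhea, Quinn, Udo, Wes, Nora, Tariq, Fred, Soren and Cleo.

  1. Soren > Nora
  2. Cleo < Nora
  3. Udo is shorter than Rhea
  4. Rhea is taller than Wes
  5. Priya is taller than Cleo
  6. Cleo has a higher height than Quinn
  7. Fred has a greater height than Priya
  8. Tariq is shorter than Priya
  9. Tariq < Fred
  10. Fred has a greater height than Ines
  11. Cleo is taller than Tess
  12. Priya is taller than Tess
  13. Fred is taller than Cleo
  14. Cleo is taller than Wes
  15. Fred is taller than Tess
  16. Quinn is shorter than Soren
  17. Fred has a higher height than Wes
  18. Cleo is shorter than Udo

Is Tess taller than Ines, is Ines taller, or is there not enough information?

Following every chain through Tess: above Tess we get Cleo, Udo, Priya, Rhea, Fred, Nora, Soren.
Ines is not reached, and no chain runs the other way from Ines to Tess.
So the given relations leave the order of Tess and Ines undetermined.

undetermined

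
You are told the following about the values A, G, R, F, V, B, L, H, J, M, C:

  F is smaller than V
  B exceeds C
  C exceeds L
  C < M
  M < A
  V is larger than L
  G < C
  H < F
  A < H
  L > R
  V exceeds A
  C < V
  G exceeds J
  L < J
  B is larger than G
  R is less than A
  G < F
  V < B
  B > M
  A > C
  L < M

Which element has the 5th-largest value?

A

The consecutive relations fix a unique order: R < L < J < G < C < M < A < H < F < V < B.
The 5th largest is A.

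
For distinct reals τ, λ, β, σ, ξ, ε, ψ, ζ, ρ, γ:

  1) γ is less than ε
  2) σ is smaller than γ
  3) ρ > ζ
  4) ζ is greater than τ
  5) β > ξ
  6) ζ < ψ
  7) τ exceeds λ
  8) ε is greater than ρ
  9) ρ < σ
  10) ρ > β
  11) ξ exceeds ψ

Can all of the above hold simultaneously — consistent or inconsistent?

Every relation is compatible with λ < τ < ζ < ψ < ξ < β < ρ < σ < γ < ε; the set is consistent.

consistent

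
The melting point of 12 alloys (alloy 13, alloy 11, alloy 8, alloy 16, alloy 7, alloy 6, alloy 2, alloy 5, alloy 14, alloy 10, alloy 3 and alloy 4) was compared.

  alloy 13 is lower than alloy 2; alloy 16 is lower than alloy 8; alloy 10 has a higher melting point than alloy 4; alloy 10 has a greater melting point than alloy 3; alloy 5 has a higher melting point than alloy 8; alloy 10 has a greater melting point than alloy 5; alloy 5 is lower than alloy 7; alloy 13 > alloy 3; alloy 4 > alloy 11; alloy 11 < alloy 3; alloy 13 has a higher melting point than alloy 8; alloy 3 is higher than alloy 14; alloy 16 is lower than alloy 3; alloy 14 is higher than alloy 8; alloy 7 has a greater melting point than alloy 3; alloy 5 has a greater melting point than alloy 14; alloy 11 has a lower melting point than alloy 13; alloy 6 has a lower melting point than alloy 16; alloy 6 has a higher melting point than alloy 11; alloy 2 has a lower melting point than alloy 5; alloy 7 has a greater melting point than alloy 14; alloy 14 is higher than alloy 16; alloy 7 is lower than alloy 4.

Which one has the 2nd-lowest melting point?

alloy 6

Piecing the relations together gives one ordering: alloy 11 < alloy 6 < alloy 16 < alloy 8 < alloy 14 < alloy 3 < alloy 13 < alloy 2 < alloy 5 < alloy 7 < alloy 4 < alloy 10.
The 2nd smallest is alloy 6.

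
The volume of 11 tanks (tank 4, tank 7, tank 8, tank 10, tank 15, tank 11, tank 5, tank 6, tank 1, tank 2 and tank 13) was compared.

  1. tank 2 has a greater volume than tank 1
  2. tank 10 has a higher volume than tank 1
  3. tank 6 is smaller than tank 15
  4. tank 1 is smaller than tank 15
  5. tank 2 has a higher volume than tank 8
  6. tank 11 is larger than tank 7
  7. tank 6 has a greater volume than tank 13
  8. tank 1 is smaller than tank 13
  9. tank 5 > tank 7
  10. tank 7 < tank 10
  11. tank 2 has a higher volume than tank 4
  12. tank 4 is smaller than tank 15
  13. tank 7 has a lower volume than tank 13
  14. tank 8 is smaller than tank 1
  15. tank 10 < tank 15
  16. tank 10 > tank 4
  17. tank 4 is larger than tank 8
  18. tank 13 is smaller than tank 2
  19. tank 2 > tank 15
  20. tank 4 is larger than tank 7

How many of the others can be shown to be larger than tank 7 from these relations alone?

8

Directly above tank 7: tank 5, tank 4, tank 11, tank 13, tank 10.
One step further: tank 6, tank 15, tank 2 (8 so far).
Nothing else is reachable above tank 7; 8 in all.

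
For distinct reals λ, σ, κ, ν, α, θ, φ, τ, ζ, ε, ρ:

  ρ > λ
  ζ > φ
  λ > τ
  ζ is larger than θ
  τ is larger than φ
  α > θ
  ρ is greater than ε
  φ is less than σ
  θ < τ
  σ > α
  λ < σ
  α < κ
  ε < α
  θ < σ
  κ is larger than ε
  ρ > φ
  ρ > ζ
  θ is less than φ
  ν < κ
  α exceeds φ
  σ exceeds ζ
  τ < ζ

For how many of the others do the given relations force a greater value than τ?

4

Directly above τ: λ, ζ.
One step further: σ, ρ (4 so far).
Nothing else is reachable above τ; 4 in all.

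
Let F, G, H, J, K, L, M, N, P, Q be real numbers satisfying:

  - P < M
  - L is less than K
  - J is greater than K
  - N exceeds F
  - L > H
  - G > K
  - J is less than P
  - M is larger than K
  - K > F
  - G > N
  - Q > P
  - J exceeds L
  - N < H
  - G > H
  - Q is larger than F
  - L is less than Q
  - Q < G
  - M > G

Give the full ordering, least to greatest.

F < N < H < L < K < J < P < Q < G < M

The consecutive links are each given: F < N; N < H; H < L; L < K; K < J; J < P; P < Q; Q < G; G < M.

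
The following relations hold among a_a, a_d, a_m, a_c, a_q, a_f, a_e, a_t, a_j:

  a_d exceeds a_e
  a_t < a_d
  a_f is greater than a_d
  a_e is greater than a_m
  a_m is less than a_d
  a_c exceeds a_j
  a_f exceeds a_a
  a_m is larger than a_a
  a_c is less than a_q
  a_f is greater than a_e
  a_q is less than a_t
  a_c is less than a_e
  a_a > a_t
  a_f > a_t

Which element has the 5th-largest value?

a_a

Chaining the given pairs: a_j < a_c < a_q < a_t < a_a < a_m < a_e < a_d < a_f.
Counting 5 from the largest end gives a_a.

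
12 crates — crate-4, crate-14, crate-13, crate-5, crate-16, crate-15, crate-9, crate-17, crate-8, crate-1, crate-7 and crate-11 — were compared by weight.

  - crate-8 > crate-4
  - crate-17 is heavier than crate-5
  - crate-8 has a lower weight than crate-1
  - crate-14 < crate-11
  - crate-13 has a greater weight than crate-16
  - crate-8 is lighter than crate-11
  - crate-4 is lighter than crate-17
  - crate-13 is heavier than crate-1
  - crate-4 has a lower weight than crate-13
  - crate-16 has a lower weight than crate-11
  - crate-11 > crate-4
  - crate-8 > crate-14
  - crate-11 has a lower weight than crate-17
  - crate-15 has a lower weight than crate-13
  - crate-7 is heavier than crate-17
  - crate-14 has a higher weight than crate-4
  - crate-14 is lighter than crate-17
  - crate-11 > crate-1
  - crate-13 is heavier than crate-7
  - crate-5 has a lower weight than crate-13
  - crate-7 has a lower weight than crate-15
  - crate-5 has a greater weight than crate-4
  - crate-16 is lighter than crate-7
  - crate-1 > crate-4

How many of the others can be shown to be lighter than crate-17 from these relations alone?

The elements the relations force below crate-17 are crate-4, crate-14, crate-8, crate-16, crate-1, crate-11, crate-5 — no chain reaches any other.
That is 7.

7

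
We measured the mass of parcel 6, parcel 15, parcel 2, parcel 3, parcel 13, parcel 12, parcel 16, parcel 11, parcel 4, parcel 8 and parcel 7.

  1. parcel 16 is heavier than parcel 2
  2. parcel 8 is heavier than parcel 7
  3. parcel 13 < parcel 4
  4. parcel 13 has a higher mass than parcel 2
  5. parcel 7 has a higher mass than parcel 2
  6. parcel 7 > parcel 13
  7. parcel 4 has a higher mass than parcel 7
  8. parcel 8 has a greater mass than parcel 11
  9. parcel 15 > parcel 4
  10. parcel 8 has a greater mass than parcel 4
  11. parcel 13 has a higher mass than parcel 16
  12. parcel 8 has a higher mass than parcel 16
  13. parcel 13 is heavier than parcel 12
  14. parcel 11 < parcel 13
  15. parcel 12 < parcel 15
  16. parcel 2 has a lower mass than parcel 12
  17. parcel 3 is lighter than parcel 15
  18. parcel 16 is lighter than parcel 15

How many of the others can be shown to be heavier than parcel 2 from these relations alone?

7

Directly above parcel 2: parcel 12, parcel 16, parcel 13, parcel 7.
One step further: parcel 4, parcel 15, parcel 8 (7 so far).
No other element is forced above parcel 2 by the given relations, so the count is 7.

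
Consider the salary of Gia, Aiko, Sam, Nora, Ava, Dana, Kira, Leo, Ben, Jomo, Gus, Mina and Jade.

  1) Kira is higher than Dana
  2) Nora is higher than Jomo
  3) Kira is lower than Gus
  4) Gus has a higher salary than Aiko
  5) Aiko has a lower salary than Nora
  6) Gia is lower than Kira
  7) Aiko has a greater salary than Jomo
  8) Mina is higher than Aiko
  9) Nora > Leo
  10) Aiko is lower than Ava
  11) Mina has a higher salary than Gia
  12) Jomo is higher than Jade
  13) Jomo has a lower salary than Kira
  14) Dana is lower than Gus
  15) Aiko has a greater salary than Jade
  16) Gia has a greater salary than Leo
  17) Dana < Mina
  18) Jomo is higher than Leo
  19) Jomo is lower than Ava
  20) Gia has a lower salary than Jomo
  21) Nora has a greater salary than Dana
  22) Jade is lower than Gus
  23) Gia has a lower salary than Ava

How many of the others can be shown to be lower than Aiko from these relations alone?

4

From Aiko the given relations immediately reach Jade, Jomo.
From those, Leo, Gia — 4 in total.
Nothing else is reachable below Aiko; 4 in all.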